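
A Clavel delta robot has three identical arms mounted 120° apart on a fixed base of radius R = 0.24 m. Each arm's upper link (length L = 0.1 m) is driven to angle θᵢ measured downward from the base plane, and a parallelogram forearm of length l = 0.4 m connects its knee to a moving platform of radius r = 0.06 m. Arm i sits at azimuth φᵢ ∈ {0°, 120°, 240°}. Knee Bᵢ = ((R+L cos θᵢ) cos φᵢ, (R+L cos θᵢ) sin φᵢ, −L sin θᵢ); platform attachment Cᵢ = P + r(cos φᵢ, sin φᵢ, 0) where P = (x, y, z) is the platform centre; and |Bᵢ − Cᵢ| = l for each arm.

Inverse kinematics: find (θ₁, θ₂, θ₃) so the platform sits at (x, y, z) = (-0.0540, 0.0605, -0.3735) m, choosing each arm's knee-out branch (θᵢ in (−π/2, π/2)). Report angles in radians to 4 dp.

θ₁ = 1.1344, θ₂ = 0.2618, θ₃ = 0.9598

arm 1 (φ=0.0°): x'=-0.0540, y'=0.0605
  A=0.2340, B=-0.3735, C=(l²−L²−A²−y'²−z²)/(2L)=-0.2396
  θ1 = atan2(B,A) + arccos(C/0.4407) = 1.1344
rotate P by −φ2: (0.0794, 0.0165, -0.3735)
  A=0.1006, B=-0.3735, C=(l²−L²−A²−y'²−z²)/(2L)=0.0005
  γ=atan2(-0.3735,0.1006)=-1.3077;  ψ=arccos(0.0013)=1.5695;  θ2=γ+ψ≈0.2618
arm 3 (φ=240.0°): x'=-0.0254, y'=-0.0770
  A=0.2054, B=-0.3735, C=(l²−L²−A²−y'²−z²)/(2L)=-0.1881
  θ3 = atan2(B,A) + arccos(C/0.4263) = 0.9598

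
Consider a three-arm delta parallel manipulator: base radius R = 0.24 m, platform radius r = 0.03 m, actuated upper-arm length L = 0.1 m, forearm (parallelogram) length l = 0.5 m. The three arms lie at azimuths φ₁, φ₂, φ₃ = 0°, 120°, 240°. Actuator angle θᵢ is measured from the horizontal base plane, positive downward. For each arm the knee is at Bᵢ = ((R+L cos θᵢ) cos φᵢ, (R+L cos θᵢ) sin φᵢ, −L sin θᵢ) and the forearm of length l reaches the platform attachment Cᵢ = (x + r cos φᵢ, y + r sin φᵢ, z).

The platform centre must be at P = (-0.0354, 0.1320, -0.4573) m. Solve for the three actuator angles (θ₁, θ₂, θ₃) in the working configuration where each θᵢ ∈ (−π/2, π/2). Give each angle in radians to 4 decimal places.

rotate P by −φ1: (-0.0354, 0.1320, -0.4573)
  A cos θ + B sin θ = C:  0.2454·cos θ + -0.4573·sin θ = -0.2338
  √(A²+B²)=0.5190;  θ1 = -1.0783+2.0382 ≈ 0.9599
φ2=120.0° → target in arm frame (0.1320, -0.0353)
  A cos θ + B sin θ = C:  0.0780·cos θ + -0.4573·sin θ = 0.1177
  √(A²+B²)=0.4639;  θ2 = -1.4019+1.3142 ≈ -0.0877
arm 3 (φ=240.0°): x'=-0.0966, y'=-0.0967
  A cos θ + B sin θ = C:  0.3066·cos θ + -0.4573·sin θ = -0.3624
  θ3 = atan2(B,A) + arccos(C/0.5506) = 1.3091

θ₁ = 0.9599, θ₂ = -0.0877, θ₃ = 1.3091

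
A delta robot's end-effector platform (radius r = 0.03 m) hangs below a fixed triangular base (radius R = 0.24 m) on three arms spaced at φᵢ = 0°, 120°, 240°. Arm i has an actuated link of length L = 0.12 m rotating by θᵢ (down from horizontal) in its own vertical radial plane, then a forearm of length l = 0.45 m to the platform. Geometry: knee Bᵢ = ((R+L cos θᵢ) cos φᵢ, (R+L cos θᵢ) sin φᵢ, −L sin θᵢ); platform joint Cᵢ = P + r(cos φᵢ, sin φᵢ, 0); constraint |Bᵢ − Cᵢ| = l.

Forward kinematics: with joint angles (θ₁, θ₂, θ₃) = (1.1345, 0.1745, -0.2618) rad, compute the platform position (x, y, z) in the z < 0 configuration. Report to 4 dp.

(-0.1242, -0.0305, -0.3399)

φ1=0.0°: virtual centre (0.2607, 0.0000, -0.1088), radius l
arm 2 at φ=120.0°: ρ2 = 0.3282;  O2 = (-0.1641, 0.2842, -0.0208)
arm 3 at φ=240.0°: ρ3 = 0.3259;  O3 = (-0.1630, -0.2822, 0.0311)
|O₂|²−|O₁|² = 0.0283;  |O₃|²−|O₁|² = 0.0274
plane₁₂: -0.8496x+0.5684y+0.1758z = 0.0283
det = 0.9612;  x = -0.0328+0.2686z,  y = 0.0008+0.0921z
sphere 1 gives Az²+Bz+C=0 with A=1.0807, B=0.0600, C=-0.1045;  B²−4AC=0.4553;  roots -0.3399, 0.2845;  negative root z = -0.3399
x = -0.1242, y = -0.0305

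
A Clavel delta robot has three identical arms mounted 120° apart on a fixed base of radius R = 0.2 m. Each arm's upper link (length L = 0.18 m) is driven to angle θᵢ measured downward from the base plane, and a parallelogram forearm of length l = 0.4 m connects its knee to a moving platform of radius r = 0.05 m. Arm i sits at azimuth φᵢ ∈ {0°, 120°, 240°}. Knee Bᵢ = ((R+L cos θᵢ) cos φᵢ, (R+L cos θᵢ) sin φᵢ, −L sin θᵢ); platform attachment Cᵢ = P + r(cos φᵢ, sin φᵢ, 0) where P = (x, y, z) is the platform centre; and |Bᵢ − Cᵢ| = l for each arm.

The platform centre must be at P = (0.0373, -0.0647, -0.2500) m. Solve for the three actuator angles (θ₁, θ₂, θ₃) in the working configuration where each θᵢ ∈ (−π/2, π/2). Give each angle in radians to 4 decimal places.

arm 1 (φ=0.0°): x'=0.0373, y'=-0.0647
  A=0.1127, B=-0.2500, C=(l²−L²−A²−y'²−z²)/(2L)=0.1339
  √(A²+B²)=0.2742;  θ1 = -1.1473+1.0606 ≈ -0.0867
arm 2 (φ=120.0°): x'=-0.0747, y'=0.0000
  e−x'=0.2247;  (l²−L²−(e−x')²−y'²−z²)/2L = 0.0406
  θ2 = atan2(B,A) + arccos(C/0.3361) = 0.6110
φ3=240.0° → target in arm frame (0.0374, 0.0647)
  A cos θ + B sin θ = C:  0.1126·cos θ + -0.2500·sin θ = 0.1340
  √(A²+B²)=0.2742;  θ3 = -1.1475+1.0602 ≈ -0.0873

θ₁ = -0.0867, θ₂ = 0.6110, θ₃ = -0.0873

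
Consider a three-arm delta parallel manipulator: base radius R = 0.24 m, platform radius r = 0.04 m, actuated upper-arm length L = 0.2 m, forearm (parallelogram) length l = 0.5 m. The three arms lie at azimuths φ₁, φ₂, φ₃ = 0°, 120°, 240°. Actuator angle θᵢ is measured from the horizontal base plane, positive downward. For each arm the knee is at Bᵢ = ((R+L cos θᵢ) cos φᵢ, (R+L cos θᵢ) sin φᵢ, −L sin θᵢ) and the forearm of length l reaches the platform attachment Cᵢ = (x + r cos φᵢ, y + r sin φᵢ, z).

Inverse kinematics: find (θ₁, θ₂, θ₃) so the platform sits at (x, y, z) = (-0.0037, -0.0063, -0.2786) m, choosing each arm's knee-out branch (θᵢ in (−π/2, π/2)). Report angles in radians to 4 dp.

φ1=0.0° → target in arm frame (-0.0037, -0.0063)
  e−x'=0.2037;  (l²−L²−(e−x')²−y'²−z²)/2L = 0.2271
  γ=atan2(-0.2786,0.2037)=-0.9395;  ψ=arccos(0.6581)=0.8525;  θ1=γ+ψ≈-0.0869
φ2=120.0° → target in arm frame (-0.0036, 0.0064)
  A cos θ + B sin θ = C:  0.2036·cos θ + -0.2786·sin θ = 0.2272
  √(A²+B²)=0.3451;  θ2 = -0.9397+0.8520 ≈ -0.0877
φ3=240.0° → target in arm frame (0.0073, -0.0001)
  A=0.1927, B=-0.2786, C=(l²−L²−A²−y'²−z²)/(2L)=0.2381
  θ3 = atan2(B,A) + arccos(C/0.3387) = -0.1745

θ₁ = -0.0869, θ₂ = -0.0877, θ₃ = -0.1745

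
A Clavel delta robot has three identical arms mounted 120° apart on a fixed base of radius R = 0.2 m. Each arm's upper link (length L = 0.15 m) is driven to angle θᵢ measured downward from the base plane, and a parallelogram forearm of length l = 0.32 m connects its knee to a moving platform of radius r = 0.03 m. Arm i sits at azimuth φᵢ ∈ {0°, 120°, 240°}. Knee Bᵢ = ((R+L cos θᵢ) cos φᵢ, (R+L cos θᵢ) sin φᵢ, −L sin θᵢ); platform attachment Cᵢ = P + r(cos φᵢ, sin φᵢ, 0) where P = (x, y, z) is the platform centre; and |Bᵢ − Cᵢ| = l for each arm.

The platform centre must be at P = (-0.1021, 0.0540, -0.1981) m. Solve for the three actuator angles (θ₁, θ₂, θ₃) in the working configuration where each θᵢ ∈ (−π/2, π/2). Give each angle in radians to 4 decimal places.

rotate P by −φ1: (-0.1021, 0.0540, -0.1981)
  A cos θ + B sin θ = C:  0.2721·cos θ + -0.1981·sin θ = -0.1210
  √(A²+B²)=0.3366;  θ1 = -0.6293+1.9385 ≈ 1.3092
rotate P by −φ2: (0.0978, 0.0614, -0.1981)
  A=0.0722, B=-0.1981, C=(l²−L²−A²−y'²−z²)/(2L)=0.1056
  γ=atan2(-0.1981,0.0722)=-1.2214;  ψ=arccos(0.5007)=1.0463;  θ2=γ+ψ≈-0.1750
φ3=240.0° → target in arm frame (0.0043, -0.1154)
  e−x'=0.1657;  (l²−L²−(e−x')²−y'²−z²)/2L = -0.0004
  γ=atan2(-0.1981,0.1657)=-0.8742;  ψ=arccos(-0.0016)=1.5724;  θ3=γ+ψ≈0.6983

θ₁ = 1.3092, θ₂ = -0.1750, θ₃ = 0.6983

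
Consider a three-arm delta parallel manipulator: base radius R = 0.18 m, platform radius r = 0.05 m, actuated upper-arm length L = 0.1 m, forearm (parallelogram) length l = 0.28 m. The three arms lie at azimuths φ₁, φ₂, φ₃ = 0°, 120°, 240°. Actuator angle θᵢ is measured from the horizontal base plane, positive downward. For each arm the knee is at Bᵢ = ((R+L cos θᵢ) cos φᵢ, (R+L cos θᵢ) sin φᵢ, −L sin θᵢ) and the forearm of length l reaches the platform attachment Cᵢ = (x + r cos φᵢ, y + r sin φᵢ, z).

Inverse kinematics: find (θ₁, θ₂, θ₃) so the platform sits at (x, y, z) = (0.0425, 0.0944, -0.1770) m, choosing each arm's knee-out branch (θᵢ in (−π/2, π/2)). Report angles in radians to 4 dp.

θ₁ = -0.0868, θ₂ = -0.3496, θ₃ = 1.2217

rotate P by −φ1: (0.0425, 0.0944, -0.1770)
  A=0.0875, B=-0.1770, C=(l²−L²−A²−y'²−z²)/(2L)=0.1025
  √(A²+B²)=0.1974;  θ1 = -1.1117+1.0249 ≈ -0.0868
arm 2 (φ=120.0°): x'=0.0605, y'=-0.0840
  e−x'=0.0695;  (l²−L²−(e−x')²−y'²−z²)/2L = 0.1259
  γ=atan2(-0.1770,0.0695)=-1.1967;  ψ=arccos(0.6622)=0.8470;  θ2=γ+ψ≈-0.3496
rotate P by −φ3: (-0.1030, -0.0104, -0.1770)
  e−x'=0.2330;  (l²−L²−(e−x')²−y'²−z²)/2L = -0.0866
  √(A²+B²)=0.2926;  θ3 = -0.6496+1.8714 ≈ 1.2217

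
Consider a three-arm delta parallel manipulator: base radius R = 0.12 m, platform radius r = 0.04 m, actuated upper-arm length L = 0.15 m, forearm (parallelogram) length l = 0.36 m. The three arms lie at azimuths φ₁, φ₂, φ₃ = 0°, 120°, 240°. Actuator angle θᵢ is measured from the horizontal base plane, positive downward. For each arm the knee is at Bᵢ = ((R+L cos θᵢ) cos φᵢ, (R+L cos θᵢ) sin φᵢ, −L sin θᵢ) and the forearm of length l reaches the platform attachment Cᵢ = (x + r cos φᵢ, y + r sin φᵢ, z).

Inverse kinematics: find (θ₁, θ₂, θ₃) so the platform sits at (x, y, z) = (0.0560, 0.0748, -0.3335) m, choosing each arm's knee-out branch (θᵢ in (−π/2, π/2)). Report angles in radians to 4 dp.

rotate P by −φ1: (0.0560, 0.0748, -0.3335)
  A=0.0240, B=-0.3335, C=(l²−L²−A²−y'²−z²)/(2L)=-0.0343
  γ=atan2(-0.3335,0.0240)=-1.4990;  ψ=arccos(-0.1026)=1.6736;  θ1=γ+ψ≈0.1746
φ2=120.0° → target in arm frame (0.0368, -0.0859)
  A cos θ + B sin θ = C:  0.0432·cos θ + -0.3335·sin θ = -0.0446
  √(A²+B²)=0.3363;  θ2 = -1.4419+1.7037 ≈ 0.2618
φ3=240.0° → target in arm frame (-0.0928, 0.0111)
  A cos θ + B sin θ = C:  0.1728·cos θ + -0.3335·sin θ = -0.1137
  γ=atan2(-0.3335,0.1728)=-1.0928;  ψ=arccos(-0.3026)=1.8782;  θ3=γ+ψ≈0.7854

θ₁ = 0.1746, θ₂ = 0.2618, θ₃ = 0.7854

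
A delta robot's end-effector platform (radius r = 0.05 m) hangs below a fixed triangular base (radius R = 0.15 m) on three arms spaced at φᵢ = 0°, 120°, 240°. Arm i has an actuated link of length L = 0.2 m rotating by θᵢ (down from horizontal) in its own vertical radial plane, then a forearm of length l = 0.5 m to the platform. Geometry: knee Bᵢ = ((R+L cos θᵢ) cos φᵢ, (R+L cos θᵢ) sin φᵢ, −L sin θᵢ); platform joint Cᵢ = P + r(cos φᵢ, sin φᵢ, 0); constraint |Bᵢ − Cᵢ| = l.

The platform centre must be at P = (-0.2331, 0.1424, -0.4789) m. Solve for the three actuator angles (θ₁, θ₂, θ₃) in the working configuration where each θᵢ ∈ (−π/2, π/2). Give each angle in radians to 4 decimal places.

θ₁ = 1.3092, θ₂ = 0.0002, θ₃ = 0.7858

φ1=0.0° → target in arm frame (-0.2331, 0.1424)
  e−x'=0.3331;  (l²−L²−(e−x')²−y'²−z²)/2L = -0.3764
  γ=atan2(-0.4789,0.3331)=-0.9631;  ψ=arccos(-0.6453)=2.2722;  θ1=γ+ψ≈1.3092
rotate P by −φ2: (0.2399, 0.1307, -0.4789)
  A cos θ + B sin θ = C:  -0.1399·cos θ + -0.4789·sin θ = -0.1400
  θ2 = atan2(B,A) + arccos(C/0.4989) = 0.0002
φ3=240.0° → target in arm frame (-0.0068, -0.2731)
  A cos θ + B sin θ = C:  0.1068·cos θ + -0.4789·sin θ = -0.2633
  √(A²+B²)=0.4907;  θ3 = -1.3514+2.1372 ≈ 0.7858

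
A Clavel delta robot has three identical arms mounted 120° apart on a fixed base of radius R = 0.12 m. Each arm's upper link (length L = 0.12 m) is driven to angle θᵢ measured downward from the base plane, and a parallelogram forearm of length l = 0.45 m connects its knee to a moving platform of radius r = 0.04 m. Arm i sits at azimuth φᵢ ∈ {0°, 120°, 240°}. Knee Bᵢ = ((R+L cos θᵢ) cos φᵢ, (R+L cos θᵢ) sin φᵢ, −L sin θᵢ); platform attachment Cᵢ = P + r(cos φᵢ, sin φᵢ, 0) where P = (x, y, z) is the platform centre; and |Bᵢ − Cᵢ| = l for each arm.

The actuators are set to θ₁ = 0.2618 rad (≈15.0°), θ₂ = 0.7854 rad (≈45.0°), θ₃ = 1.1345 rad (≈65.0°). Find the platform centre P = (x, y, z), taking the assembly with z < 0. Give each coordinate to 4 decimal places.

arm 1 at φ=0.0°: ρ1 = 0.1959;  S1 = (0.1959, 0.0000, -0.0311)
arm 2 at φ=120.0°: ρ2 = 0.1649;  S2 = (-0.0824, 0.1428, -0.0849)
S3 = (0.1307·cos240.0°, 0.1307·sin240.0°, -0.1088) = (-0.0654, -0.1132, -0.1088)
subtract pairs → two planes through P
linear system: -0.5567x+0.2855y = -0.0050−-0.1076z; -0.5225x+-0.2264y = -0.0104−-0.1554z
Cramer: x(z) = 0.0149-0.2497z;  y(z) = 0.0117-0.1100z
quadratic in z: (1.0745)z²+(0.1499)z+(-0.1686)=0, √Δ=0.8644 → z ∈ {-0.4720, 0.3325}; z = -0.4720 (taking z<0)
x = 0.1328, y = 0.0636

(0.1328, 0.0636, -0.4720)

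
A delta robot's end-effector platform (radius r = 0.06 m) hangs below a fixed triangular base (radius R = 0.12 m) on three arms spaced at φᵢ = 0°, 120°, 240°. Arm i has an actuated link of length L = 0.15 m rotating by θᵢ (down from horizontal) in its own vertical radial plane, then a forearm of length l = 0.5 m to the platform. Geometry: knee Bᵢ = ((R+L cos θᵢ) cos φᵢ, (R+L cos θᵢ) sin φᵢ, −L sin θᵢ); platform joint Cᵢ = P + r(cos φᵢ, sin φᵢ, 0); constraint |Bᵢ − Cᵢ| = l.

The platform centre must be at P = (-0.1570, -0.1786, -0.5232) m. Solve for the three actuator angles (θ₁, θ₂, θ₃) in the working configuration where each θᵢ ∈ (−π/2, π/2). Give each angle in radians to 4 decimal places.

θ₁ = 1.2217, θ₂ = 1.0474, θ₃ = 0.1744

rotate P by −φ1: (-0.1570, -0.1786, -0.5232)
  e−x'=0.2170;  (l²−L²−(e−x')²−y'²−z²)/2L = -0.4174
  √(A²+B²)=0.5664;  θ1 = -1.1776+2.3993 ≈ 1.2217
rotate P by −φ2: (-0.0762, 0.2253, -0.5232)
  A=0.1362, B=-0.5232, C=(l²−L²−A²−y'²−z²)/(2L)=-0.3851
  √(A²+B²)=0.5406;  θ2 = -1.3162+2.3636 ≈ 1.0474
arm 3 (φ=240.0°): x'=0.2332, y'=-0.0467
  A=-0.1732, B=-0.5232, C=(l²−L²−A²−y'²−z²)/(2L)=-0.2613
  θ3 = atan2(B,A) + arccos(C/0.5511) = 0.1744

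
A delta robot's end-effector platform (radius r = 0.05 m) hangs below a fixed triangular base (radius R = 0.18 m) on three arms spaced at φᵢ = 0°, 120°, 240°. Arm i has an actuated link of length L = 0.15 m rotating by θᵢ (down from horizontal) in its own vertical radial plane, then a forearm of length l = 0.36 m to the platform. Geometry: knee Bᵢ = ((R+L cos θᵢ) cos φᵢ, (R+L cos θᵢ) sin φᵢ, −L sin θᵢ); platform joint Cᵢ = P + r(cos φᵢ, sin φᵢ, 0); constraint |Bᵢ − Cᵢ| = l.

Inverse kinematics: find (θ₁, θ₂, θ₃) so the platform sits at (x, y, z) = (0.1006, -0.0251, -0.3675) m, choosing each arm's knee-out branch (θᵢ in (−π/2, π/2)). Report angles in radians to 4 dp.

rotate P by −φ1: (0.1006, -0.0251, -0.3675)
  A=0.0294, B=-0.3675, C=(l²−L²−A²−y'²−z²)/(2L)=-0.0982
  √(A²+B²)=0.3687;  θ1 = -1.4910+1.8403 ≈ 0.3494
rotate P by −φ2: (-0.0720, -0.0746, -0.3675)
  A cos θ + B sin θ = C:  0.2020·cos θ + -0.3675·sin θ = -0.2478
  √(A²+B²)=0.4194;  θ2 = -1.0681+2.2029 ≈ 1.1348
φ3=240.0° → target in arm frame (-0.0286, 0.0997)
  e−x'=0.1586;  (l²−L²−(e−x')²−y'²−z²)/2L = -0.2101
  √(A²+B²)=0.4002;  θ3 = -1.1635+2.1235 ≈ 0.9600

θ₁ = 0.3494, θ₂ = 1.1348, θ₃ = 0.9600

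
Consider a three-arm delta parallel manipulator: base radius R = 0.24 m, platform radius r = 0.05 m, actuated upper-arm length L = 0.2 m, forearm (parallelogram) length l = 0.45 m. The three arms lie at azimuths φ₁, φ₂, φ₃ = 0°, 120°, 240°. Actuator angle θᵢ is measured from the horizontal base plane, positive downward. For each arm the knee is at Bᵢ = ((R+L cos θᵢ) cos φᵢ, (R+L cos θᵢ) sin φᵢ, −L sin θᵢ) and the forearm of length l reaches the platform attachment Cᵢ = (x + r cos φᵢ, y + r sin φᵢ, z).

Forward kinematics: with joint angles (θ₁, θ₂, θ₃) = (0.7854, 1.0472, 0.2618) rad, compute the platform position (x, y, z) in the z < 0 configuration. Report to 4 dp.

(-0.0162, -0.1132, -0.4038)

φ1=0.0°: virtual centre (0.3314, 0.0000, -0.1414), radius l
φ2=120.0°: virtual centre (-0.1450, 0.2511, -0.1732), radius l
O3 = (0.3832·cos240.0°, 0.3832·sin240.0°, -0.0518) = (-0.1916, -0.3318, -0.0518)
|O₂|²−|O₁|² = -0.0157;  |O₃|²−|O₁|² = 0.0197
linear system: -0.9528x+0.5023y = -0.0157−-0.0636z; -1.0460x+-0.6637y = 0.0197−0.1793z
det = 1.1578;  x = 0.0005+0.0414z,  y = -0.0304+0.2050z
quadratic in z: (1.0437)z²+(0.2430)z+(-0.0721)=0, √Δ=0.5999 → z ∈ {-0.4038, 0.1710}; z = -0.4038 (taking z<0)
x = -0.0162, y = -0.1132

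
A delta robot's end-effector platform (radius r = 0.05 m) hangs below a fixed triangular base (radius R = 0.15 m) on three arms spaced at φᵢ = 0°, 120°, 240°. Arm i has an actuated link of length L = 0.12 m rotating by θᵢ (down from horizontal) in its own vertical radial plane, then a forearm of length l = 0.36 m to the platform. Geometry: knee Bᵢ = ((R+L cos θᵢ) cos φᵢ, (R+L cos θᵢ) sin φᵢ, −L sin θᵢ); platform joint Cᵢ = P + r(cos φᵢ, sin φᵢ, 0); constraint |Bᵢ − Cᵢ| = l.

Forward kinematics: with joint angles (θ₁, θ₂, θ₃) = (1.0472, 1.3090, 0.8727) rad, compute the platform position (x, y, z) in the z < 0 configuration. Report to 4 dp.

arm 1 at φ=0.0°: e+L cos θ1 = 0.1600;  S1 = (0.1600, 0.0000, -0.1039)
φ2=120.0°: virtual centre (-0.0655, 0.1135, -0.1159), radius l
S3 = (0.1771·cos240.0°, 0.1771·sin240.0°, -0.0919) = (-0.0886, -0.1534, -0.0919)
subtract pairs → two planes through P
plane₁₂: -0.4511x+0.2270y+-0.0240z = -0.0058
det = 0.2512;  x = 0.0040+-0.0076z,  y = -0.0176+0.0905z
quadratic in z: (1.0083)z²+(0.2070)z+(-0.0941)=0, √Δ=0.6500 → z ∈ {-0.4250, 0.2197}; z = -0.4250 (taking z<0)
x = 0.0072, y = -0.0561

(0.0072, -0.0561, -0.4250)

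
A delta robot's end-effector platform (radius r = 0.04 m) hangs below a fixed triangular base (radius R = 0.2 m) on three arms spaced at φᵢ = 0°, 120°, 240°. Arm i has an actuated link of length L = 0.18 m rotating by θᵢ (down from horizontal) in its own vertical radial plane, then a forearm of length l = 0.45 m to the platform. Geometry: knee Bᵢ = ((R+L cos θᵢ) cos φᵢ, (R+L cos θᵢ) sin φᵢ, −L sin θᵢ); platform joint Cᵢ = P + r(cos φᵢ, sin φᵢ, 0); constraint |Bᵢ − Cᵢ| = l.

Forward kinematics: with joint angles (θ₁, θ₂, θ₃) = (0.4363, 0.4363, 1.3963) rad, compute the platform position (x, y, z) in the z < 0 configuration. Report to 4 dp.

(0.0913, 0.1581, -0.4278)

φ1=0.0°: virtual centre (0.3231, 0.0000, -0.0761), radius l
centre 2 = (0.3231·cos120.0°, 0.3231·sin120.0°, -0.0761) = (-0.1616, 0.2798, -0.0761)
centre 3 = (0.1913·cos240.0°, 0.1913·sin240.0°, -0.1773) = (-0.0956, -0.1656, -0.1773)
|centre ₂|²−|centre ₁|² = 0.0000;  |centre ₃|²−|centre ₁|² = -0.0422
[-0.9694 0.5597 0.0000]·P = 0.0000;  [-0.8375 -0.3313 -0.2024]·P = -0.0422
Cramer: x(z) = 0.0299-0.1434z;  y(z) = 0.0518-0.2484z
sphere 1 gives Az²+Bz+C=0 with A=1.0823, B=0.2105, C=-0.1080;  B²−4AC=0.5121;  roots -0.4278, 0.2333;  negative root z = -0.4278
x = 0.0913, y = 0.1581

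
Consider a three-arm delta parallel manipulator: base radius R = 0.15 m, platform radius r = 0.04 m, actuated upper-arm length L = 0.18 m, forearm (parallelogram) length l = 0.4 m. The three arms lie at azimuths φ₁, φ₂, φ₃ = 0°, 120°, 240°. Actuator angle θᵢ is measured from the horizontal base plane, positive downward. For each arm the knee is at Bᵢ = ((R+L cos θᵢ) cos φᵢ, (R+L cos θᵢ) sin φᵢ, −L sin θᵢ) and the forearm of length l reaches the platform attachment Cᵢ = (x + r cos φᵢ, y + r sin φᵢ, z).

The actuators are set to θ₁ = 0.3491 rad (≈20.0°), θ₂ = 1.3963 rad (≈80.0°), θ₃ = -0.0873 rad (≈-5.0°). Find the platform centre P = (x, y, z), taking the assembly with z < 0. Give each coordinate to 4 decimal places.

φ1=0.0°: virtual centre (0.2791, 0.0000, -0.0616), radius l
S2 = (0.1413·cos120.0°, 0.1413·sin120.0°, -0.1773) = (-0.0706, 0.1223, -0.1773)
φ3=240.0°: virtual centre (-0.1447, -0.2506, 0.0157), radius l
|S₂|²−|S₁|² = -0.0303;  |S₃|²−|S₁|² = 0.0022
plane₁₂: -0.6995x+0.2447y+-0.2314z = -0.0303
Cramer: x(z) = 0.0263-0.1401z;  y(z) = -0.0489+0.5453z
quadratic in z: (1.3170)z²+(0.1407)z+(-0.0899)=0, √Δ=0.7023 → z ∈ {-0.3200, 0.2132}; z = -0.3200 (taking z<0)
x = 0.0711, y = -0.2234

(0.0711, -0.2234, -0.3200)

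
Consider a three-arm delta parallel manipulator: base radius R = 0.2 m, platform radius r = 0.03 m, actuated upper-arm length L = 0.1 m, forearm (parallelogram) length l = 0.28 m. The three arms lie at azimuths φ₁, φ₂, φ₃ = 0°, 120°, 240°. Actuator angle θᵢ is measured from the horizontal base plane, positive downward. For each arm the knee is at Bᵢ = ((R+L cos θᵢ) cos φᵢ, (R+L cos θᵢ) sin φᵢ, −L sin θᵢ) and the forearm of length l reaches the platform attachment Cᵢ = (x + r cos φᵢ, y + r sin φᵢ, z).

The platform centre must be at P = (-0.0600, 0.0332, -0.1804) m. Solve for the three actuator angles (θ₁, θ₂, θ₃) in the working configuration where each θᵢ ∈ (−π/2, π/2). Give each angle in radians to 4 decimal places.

φ1=0.0° → target in arm frame (-0.0600, 0.0332)
  e−x'=0.2300;  (l²−L²−(e−x')²−y'²−z²)/2L = -0.0907
  γ=atan2(-0.1804,0.2300)=-0.6651;  ψ=arccos(-0.3104)=1.8864;  θ1=γ+ψ≈1.2213
arm 2 (φ=120.0°): x'=0.0588, y'=0.0354
  A=0.1112, B=-0.1804, C=(l²−L²−A²−y'²−z²)/(2L)=0.1111
  √(A²+B²)=0.2119;  θ2 = -1.0182+1.0188 ≈ 0.0006
rotate P by −φ3: (0.0012, -0.0686, -0.1804)
  A=0.1688, B=-0.1804, C=(l²−L²−A²−y'²−z²)/(2L)=0.0134
  √(A²+B²)=0.2470;  θ3 = -0.8187+1.5166 ≈ 0.6978

θ₁ = 1.2213, θ₂ = 0.0006, θ₃ = 0.6978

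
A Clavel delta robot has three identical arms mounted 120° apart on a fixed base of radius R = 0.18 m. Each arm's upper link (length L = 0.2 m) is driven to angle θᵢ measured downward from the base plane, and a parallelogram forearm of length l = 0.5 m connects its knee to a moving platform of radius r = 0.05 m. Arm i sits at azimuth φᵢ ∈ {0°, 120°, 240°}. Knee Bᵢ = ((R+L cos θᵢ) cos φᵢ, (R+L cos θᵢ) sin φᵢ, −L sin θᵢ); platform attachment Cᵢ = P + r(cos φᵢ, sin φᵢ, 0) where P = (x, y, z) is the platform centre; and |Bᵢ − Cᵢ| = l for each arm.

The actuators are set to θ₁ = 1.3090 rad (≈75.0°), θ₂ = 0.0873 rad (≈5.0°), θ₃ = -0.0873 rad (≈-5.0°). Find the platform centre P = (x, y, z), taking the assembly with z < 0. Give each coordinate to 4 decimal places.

φ1=0.0°: virtual centre (0.1818, 0.0000, -0.1932), radius l
centre 2 = (0.3292·cos120.0°, 0.3292·sin120.0°, -0.0174) = (-0.1646, 0.2851, -0.0174)
centre 3 = (0.3292·cos240.0°, 0.3292·sin240.0°, 0.0174) = (-0.1646, -0.2851, 0.0174)
subtract pairs → two planes through P
[-0.6928 0.5703 0.3515]·P = 0.0383;  [-0.6928 -0.5703 0.4212]·P = 0.0383
Cramer: x(z) = -0.0553+0.5577z;  y(z) = 0.0000+0.0612z
sphere 1 gives Az²+Bz+C=0 with A=1.3148, B=0.1219, C=-0.1565;  B²−4AC=0.8377;  roots -0.3944, 0.3017;  negative root z = -0.3944
x = -0.2753, y = -0.0241

(-0.2753, -0.0241, -0.3944)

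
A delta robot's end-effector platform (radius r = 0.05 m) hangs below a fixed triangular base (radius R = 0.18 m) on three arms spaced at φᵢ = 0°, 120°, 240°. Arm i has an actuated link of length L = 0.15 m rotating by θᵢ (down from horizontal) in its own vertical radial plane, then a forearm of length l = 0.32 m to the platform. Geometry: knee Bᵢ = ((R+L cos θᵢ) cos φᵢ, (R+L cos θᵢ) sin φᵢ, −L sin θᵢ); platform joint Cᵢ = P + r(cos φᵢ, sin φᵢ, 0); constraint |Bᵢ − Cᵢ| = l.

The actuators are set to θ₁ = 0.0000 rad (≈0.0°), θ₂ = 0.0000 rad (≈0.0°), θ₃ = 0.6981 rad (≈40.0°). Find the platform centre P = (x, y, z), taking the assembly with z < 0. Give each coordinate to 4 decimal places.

(0.0301, 0.0521, -0.1929)

arm 1 at φ=0.0°: ρ1 = 0.2800;  S1 = (0.2800, 0.0000, 0.0000)
S2 = (0.2800·cos120.0°, 0.2800·sin120.0°, 0.0000) = (-0.1400, 0.2425, 0.0000)
φ3=240.0°: virtual centre (-0.1225, -0.2121, -0.0964), radius l
subtract pairs → two planes through P
plane₁₂: -0.8400x+0.4850y+0.0000z = 0.0000
Cramer: x(z) = 0.0059-0.1252z;  y(z) = 0.0103-0.2169z
quadratic in z: (1.0627)z²+(0.0642)z+(-0.0272)=0, √Δ=0.3459 → z ∈ {-0.1929, 0.1325}; z = -0.1929 (taking z<0)
x = 0.0301, y = 0.0521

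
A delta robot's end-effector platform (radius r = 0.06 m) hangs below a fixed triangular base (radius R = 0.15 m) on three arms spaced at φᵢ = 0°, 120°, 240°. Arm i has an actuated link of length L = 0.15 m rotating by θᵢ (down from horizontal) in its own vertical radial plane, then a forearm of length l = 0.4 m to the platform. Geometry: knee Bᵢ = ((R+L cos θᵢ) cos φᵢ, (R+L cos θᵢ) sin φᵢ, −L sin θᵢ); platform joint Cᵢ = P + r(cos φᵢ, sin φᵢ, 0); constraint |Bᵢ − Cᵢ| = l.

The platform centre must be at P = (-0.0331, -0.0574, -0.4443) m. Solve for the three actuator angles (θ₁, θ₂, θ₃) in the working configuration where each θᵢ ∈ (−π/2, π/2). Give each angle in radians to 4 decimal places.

rotate P by −φ1: (-0.0331, -0.0574, -0.4443)
  A cos θ + B sin θ = C:  0.1231·cos θ + -0.4443·sin θ = -0.2612
  γ=atan2(-0.4443,0.1231)=-1.3005;  ψ=arccos(-0.5665)=2.1730;  θ1=γ+ψ≈0.8725
φ2=120.0° → target in arm frame (-0.0332, 0.0574)
  A cos θ + B sin θ = C:  0.1232·cos θ + -0.4443·sin θ = -0.2612
  √(A²+B²)=0.4611;  θ2 = -1.3004+2.1731 ≈ 0.8727
arm 3 (φ=240.0°): x'=0.0663, y'=0.0000
  e−x'=0.0237;  (l²−L²−(e−x')²−y'²−z²)/2L = -0.2016
  √(A²+B²)=0.4449;  θ3 = -1.5174+2.0409 ≈ 0.5235

θ₁ = 0.8725, θ₂ = 0.8727, θ₃ = 0.5235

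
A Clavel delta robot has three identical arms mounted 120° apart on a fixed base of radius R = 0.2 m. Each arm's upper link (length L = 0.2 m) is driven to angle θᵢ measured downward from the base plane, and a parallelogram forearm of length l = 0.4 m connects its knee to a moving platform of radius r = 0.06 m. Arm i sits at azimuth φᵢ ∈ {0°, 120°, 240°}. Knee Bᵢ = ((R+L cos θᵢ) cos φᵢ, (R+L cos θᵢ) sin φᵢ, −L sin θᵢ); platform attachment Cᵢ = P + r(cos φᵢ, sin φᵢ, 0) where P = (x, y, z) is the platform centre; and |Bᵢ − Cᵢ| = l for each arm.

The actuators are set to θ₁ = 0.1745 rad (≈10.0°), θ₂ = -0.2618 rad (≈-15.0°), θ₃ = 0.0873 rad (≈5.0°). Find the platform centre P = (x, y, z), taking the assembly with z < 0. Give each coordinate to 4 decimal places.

(-0.0215, 0.0237, -0.2105)

arm 1 at φ=0.0°: (R−r)+L cos θ1 = 0.3370;  O1 = (0.3370, 0.0000, -0.0347)
φ2=120.0°: virtual centre (-0.1666, 0.2885, 0.0518), radius l
O3 = (0.3392·cos240.0°, 0.3392·sin240.0°, -0.0174) = (-0.1696, -0.2938, -0.0174)
eliminate P² terms by subtracting sphere 1 from 2 and 3
[-1.0071 0.5771 0.1730]·P = -0.0011;  [-1.0132 -0.5876 0.0346]·P = 0.0006
Cramer: x(z) = 0.0002+0.1034z;  y(z) = -0.0015-0.1194z
sphere 1 gives Az²+Bz+C=0 with A=1.0249, B=0.0002, C=-0.0454;  B²−4AC=0.1861;  roots -0.2105, 0.2104;  negative root z = -0.2105
x = -0.0215, y = 0.0237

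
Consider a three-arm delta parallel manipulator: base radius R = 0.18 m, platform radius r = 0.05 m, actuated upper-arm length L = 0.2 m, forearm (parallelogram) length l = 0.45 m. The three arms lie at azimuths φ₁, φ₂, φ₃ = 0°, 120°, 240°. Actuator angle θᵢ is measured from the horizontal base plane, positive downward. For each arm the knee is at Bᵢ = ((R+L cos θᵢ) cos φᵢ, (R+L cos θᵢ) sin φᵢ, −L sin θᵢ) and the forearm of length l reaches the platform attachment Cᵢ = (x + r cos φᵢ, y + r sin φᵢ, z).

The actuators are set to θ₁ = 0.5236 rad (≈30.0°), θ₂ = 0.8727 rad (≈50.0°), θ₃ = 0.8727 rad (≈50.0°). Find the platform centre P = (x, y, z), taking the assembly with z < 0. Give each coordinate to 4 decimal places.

(0.0733, 0.0000, -0.4869)

φ1=0.0°: virtual centre (0.3032, 0.0000, -0.1000), radius l
centre 2 = (0.2586·cos120.0°, 0.2586·sin120.0°, -0.1532) = (-0.1293, 0.2239, -0.1532)
φ3=240.0°: virtual centre (-0.1293, -0.2239, -0.1532), radius l
eliminate P² terms by subtracting sphere 1 from 2 and 3
linear system: -0.8650x+0.4478y = -0.0116−-0.1064z; -0.8650x+-0.4478y = -0.0116−-0.1064z
det = 0.7747;  x = 0.0134+-0.1230z,  y = 0.0000+0.0000z
sphere 1 gives Az²+Bz+C=0 with A=1.0151, B=0.2713, C=-0.1085;  B²−4AC=0.5143;  roots -0.4869, 0.2196;  negative root z = -0.4869
x = 0.0733, y = 0.0000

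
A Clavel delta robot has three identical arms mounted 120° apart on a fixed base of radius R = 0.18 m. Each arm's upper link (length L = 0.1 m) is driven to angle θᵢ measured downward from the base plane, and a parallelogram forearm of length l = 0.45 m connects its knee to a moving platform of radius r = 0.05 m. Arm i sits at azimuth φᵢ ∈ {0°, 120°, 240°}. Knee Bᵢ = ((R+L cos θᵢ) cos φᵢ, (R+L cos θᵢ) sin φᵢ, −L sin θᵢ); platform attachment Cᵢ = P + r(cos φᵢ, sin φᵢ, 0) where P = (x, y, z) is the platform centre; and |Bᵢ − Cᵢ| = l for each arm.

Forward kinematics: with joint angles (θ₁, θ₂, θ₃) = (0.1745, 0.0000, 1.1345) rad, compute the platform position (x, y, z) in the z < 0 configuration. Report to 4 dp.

arm 1 at φ=0.0°: e+L cos θ1 = 0.2285;  S1 = (0.2285, 0.0000, -0.0174)
φ2=120.0°: virtual centre (-0.1150, 0.1992, 0.0000), radius l
arm 3 at φ=240.0°: e+L cos θ3 = 0.1723;  S3 = (-0.0861, -0.1492, -0.0906)
eliminate P² terms by subtracting sphere 1 from 2 and 3
linear system: -0.6870x+0.3984y = 0.0004−0.0347z; -0.6292x+-0.2984y = -0.0146−-0.1465z
Cramer: x(z) = 0.0125-0.1054z;  y(z) = 0.0226-0.2689z
quadratic in z: (1.0834)z²+(0.0681)z+(-0.1551)=0, √Δ=0.8225 → z ∈ {-0.4110, 0.3482}; z = -0.4110 (taking z<0)
x = 0.0558, y = 0.1331

(0.0558, 0.1331, -0.4110)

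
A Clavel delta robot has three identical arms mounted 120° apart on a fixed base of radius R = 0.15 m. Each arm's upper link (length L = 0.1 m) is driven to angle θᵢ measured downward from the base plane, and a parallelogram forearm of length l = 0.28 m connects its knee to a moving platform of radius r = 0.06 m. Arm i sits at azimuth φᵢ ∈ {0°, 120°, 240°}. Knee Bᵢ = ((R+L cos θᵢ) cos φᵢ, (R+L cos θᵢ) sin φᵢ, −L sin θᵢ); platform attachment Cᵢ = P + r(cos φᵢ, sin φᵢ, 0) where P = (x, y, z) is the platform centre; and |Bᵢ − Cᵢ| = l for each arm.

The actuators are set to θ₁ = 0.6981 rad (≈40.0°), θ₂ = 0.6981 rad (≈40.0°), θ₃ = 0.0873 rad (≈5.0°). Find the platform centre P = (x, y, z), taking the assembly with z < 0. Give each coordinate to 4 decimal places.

arm 1 at φ=0.0°: (R−r)+L cos θ1 = 0.1666;  centre 1 = (0.1666, 0.0000, -0.0643)
centre 2 = (0.1666·cos120.0°, 0.1666·sin120.0°, -0.0643) = (-0.0833, 0.1443, -0.0643)
φ3=240.0°: virtual centre (-0.0948, -0.1642, -0.0087), radius l
subtract pairs → two planes through P
[-0.4998 0.2886 0.0000]·P = 0.0000;  [-0.5228 -0.3284 0.1111]·P = 0.0041
Cramer: x(z) = -0.0038+0.1018z;  y(z) = -0.0066+0.1763z
into |P−centre ₁|² = l²: 1.0414z² + 0.0915z + -0.0452 = 0;  Δ = 0.1966;  z = -0.2568 or 0.1689 → z<0 root = -0.2568
x = -0.0299, y = -0.0519

(-0.0299, -0.0519, -0.2568)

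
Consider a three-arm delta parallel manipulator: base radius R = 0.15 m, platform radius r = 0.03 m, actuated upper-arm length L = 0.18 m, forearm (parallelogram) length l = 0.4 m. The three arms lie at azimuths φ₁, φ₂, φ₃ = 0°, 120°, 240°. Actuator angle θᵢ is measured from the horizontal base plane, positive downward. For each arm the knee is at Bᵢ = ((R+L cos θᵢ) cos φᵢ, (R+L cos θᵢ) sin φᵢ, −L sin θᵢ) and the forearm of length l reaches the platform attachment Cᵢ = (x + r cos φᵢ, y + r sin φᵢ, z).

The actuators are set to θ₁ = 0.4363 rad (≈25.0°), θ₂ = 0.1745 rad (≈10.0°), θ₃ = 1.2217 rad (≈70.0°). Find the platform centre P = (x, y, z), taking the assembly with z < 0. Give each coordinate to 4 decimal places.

arm 1 at φ=0.0°: e+L cos θ1 = 0.2831;  centre 1 = (0.2831, 0.0000, -0.0761)
φ2=120.0°: virtual centre (-0.1486, 0.2574, -0.0313), radius l
φ3=240.0°: virtual centre (-0.0908, -0.1572, -0.1691), radius l
eliminate P² terms by subtracting sphere 1 from 2 and 3
[-0.8635 0.5149 0.0896]·P = 0.0034;  [-0.7478 -0.3145 -0.1862]·P = -0.0244
det = 0.6566;  x = 0.0175+-0.1030z,  y = 0.0359+-0.3469z
sphere 1 gives Az²+Bz+C=0 with A=1.1310, B=0.1820, C=-0.0824;  B²−4AC=0.4057;  roots -0.3620, 0.2011;  negative root z = -0.3620
x = 0.0548, y = 0.1615

(0.0548, 0.1615, -0.3620)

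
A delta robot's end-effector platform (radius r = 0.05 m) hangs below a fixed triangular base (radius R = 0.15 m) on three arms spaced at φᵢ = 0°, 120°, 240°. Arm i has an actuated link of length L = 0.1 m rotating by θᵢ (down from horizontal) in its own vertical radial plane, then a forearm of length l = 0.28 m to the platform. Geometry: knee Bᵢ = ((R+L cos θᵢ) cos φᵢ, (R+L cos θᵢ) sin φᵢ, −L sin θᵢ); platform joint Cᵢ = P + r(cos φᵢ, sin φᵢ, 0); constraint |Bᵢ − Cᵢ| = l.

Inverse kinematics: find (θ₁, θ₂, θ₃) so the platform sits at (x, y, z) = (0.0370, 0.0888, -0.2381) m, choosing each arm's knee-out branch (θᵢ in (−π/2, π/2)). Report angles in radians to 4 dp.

θ₁ = 0.2616, θ₂ = 0.0873, θ₃ = 1.1342

rotate P by −φ1: (0.0370, 0.0888, -0.2381)
  A=0.0630, B=-0.2381, C=(l²−L²−A²−y'²−z²)/(2L)=-0.0007
  γ=atan2(-0.2381,0.0630)=-1.3121;  ψ=arccos(-0.0030)=1.5738;  θ1=γ+ψ≈0.2616
rotate P by −φ2: (0.0584, -0.0764, -0.2381)
  A=0.0416, B=-0.2381, C=(l²−L²−A²−y'²−z²)/(2L)=0.0207
  γ=atan2(-0.2381,0.0416)=-1.3978;  ψ=arccos(0.0855)=1.4852;  θ2=γ+ψ≈0.0873
arm 3 (φ=240.0°): x'=-0.0954, y'=-0.0124
  A cos θ + B sin θ = C:  0.1954·cos θ + -0.2381·sin θ = -0.1331
  γ=atan2(-0.2381,0.1954)=-0.8836;  ψ=arccos(-0.4322)=2.0178;  θ3=γ+ψ≈1.1342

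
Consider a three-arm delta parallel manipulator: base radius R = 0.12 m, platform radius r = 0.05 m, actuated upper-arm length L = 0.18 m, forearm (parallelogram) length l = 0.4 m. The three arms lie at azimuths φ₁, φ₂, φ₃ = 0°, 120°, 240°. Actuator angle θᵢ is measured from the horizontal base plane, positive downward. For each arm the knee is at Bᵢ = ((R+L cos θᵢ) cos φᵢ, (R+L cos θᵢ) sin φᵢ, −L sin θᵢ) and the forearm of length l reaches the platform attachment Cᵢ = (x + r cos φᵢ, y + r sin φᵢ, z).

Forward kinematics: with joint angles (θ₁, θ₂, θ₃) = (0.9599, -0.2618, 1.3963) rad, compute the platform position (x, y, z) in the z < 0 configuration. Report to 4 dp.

φ1=0.0°: virtual centre (0.1732, 0.0000, -0.1474), radius l
φ2=120.0°: virtual centre (-0.1219, 0.2112, 0.0466), radius l
S3 = (0.1013·cos240.0°, 0.1013·sin240.0°, -0.1773) = (-0.0506, -0.0877, -0.1773)
subtract pairs → two planes through P
[-0.5904 0.4224 0.3881]·P = 0.0099;  [-0.4477 -0.1754 -0.0596]·P = -0.0101
det = 0.2927;  x = 0.0086+0.1465z,  y = 0.0355+-0.7140z
sphere 1 gives Az²+Bz+C=0 with A=1.5313, B=0.1960, C=-0.1099;  B²−4AC=0.7116;  roots -0.3394, 0.2114;  negative root z = -0.3394
x = -0.0411, y = 0.2778

(-0.0411, 0.2778, -0.3394)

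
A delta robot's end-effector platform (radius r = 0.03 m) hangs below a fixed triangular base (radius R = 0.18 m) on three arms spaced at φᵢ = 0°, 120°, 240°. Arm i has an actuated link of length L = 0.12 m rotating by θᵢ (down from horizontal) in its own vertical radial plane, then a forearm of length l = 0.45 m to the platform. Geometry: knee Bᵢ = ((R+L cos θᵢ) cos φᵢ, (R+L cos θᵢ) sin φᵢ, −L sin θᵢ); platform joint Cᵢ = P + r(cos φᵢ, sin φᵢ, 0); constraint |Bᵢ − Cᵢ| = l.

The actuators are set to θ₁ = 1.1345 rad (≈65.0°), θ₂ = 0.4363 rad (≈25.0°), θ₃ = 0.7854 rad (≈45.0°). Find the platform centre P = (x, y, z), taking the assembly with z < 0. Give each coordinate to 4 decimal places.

(-0.0780, 0.0429, -0.4594)

φ1=0.0°: virtual centre (0.2007, 0.0000, -0.1088), radius l
S2 = (0.2588·cos120.0°, 0.2588·sin120.0°, -0.0507) = (-0.1294, 0.2241, -0.0507)
arm 3 at φ=240.0°: e+L cos θ3 = 0.2349;  S3 = (-0.1174, -0.2034, -0.0849)
|S₂|²−|S₁|² = 0.0174;  |S₃|²−|S₁|² = 0.0102
plane₁₂: -0.6602x+0.4482y+0.1161z = 0.0174
Cramer: x(z) = -0.0211+0.1240z;  y(z) = 0.0078-0.0764z
sphere 1 gives Az²+Bz+C=0 with A=1.0212, B=0.1613, C=-0.1414;  B²−4AC=0.6037;  roots -0.4594, 0.3014;  negative root z = -0.4594
x = -0.0780, y = 0.0429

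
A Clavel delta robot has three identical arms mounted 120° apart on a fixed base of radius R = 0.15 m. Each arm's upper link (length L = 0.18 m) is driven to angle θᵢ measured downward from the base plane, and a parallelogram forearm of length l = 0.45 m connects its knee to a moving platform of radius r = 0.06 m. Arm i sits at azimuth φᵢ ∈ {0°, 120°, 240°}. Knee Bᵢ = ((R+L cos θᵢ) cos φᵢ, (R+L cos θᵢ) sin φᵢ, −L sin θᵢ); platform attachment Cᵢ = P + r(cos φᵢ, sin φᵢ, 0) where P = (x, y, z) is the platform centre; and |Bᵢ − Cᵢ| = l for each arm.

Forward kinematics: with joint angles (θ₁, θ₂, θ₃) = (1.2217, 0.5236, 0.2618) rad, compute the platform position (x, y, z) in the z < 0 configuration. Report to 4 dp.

(-0.1955, -0.0441, -0.4521)

φ1=0.0°: virtual centre (0.1516, 0.0000, -0.1691), radius l
S2 = (0.2459·cos120.0°, 0.2459·sin120.0°, -0.0900) = (-0.1229, 0.2129, -0.0900)
S3 = (0.2639·cos240.0°, 0.2639·sin240.0°, -0.0466) = (-0.1319, -0.2285, -0.0466)
subtract pairs → two planes through P
[-0.5490 0.4259 0.1583]·P = 0.0170;  [-0.5670 -0.4570 0.2451]·P = 0.0202
det = 0.4924;  x = -0.0332+0.3589z,  y = -0.0030+0.0910z
sphere 1 gives Az²+Bz+C=0 with A=1.1371, B=0.2051, C=-0.1397;  B²−4AC=0.6776;  roots -0.4521, 0.2718;  negative root z = -0.4521
x = -0.1955, y = -0.0441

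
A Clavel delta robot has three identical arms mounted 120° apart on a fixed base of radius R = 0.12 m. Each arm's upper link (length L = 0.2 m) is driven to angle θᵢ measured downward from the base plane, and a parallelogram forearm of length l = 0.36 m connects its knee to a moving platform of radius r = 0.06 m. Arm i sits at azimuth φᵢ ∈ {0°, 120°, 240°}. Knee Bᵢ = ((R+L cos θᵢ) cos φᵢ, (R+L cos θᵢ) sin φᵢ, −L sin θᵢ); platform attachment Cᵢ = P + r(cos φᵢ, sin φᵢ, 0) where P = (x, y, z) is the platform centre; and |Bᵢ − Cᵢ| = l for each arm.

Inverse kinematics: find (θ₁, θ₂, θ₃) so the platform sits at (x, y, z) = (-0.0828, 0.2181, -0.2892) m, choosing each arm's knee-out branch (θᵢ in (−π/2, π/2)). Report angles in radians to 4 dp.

θ₁ = 0.9599, θ₂ = -0.3492, θ₃ = 1.1344

rotate P by −φ1: (-0.0828, 0.2181, -0.2892)
  A cos θ + B sin θ = C:  0.1428·cos θ + -0.2892·sin θ = -0.1550
  θ1 = atan2(B,A) + arccos(C/0.3225) = 0.9599
arm 2 (φ=120.0°): x'=0.2303, y'=-0.0373
  e−x'=-0.1703;  (l²−L²−(e−x')²−y'²−z²)/2L = -0.0611
  γ=atan2(-0.2892,-0.1703)=-2.1029;  ψ=arccos(-0.1820)=1.7538;  θ2=γ+ψ≈-0.3492
φ3=240.0° → target in arm frame (-0.1475, -0.1808)
  A cos θ + B sin θ = C:  0.2075·cos θ + -0.2892·sin θ = -0.1744
  θ3 = atan2(B,A) + arccos(C/0.3559) = 1.1344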